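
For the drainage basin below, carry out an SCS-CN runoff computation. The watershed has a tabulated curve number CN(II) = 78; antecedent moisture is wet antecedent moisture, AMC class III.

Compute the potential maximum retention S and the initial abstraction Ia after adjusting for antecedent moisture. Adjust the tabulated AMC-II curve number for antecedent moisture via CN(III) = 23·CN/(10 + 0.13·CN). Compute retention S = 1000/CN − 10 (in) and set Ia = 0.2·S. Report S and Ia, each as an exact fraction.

S = 1100/897 in ≈ 1.226 in; Ia = 220/897 in ≈ 0.245 in

CN(III) from CN(II)=78: (23·78)/(10 + 0.13·78) = 89700/1007 ≈ 89.076
Retention S: 1000/CN − 10 with CN=89.076 → S = 1100/897 ≈ 1.226 in
Ia = 0.2S: 0.2·1.226 = 0.245 in (exactly 220/897)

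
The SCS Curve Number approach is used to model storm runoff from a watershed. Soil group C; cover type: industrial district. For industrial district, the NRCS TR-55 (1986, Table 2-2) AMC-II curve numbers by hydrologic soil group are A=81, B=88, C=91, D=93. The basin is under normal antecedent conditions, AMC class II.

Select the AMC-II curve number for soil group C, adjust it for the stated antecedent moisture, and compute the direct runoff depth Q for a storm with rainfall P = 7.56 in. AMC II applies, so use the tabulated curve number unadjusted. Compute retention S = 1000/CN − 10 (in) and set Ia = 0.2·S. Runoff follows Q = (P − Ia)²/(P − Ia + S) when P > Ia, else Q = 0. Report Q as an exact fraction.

Q = 31169889/4802525 in ≈ 6.490 in

NRCS table: industrial district, soil group C → CN(II) = 91
AMC II — tabulated CN = 91 applies directly.
Max retention: S = 1000/91 − 10 = 90/91 in (≈ 0.989 in)
Initial abstraction Ia = S/5 = (90/91)/5 = 18/91 ≈ 0.198 in
P − Ia = 7.560 − 0.198 = 16749/2275 ≈ 7.362 in (> 0, runoff occurs)
Runoff Q = (P−Ia)²/(P−Ia+S) = (7.362)²/(7.362+0.989) = 31169889/4802525 ≈ 6.490 in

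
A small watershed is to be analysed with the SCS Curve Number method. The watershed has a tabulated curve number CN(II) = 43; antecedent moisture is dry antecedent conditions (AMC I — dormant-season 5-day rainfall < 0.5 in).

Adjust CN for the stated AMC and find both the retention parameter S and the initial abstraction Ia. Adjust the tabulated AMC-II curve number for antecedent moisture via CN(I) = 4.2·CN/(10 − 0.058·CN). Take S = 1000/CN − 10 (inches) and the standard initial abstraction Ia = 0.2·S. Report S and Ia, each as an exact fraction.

Dry (AMC I): CN(I) = 4.2·43/(10 − 0.058·43) = (903/5)/(3753/500) = 30100/1251 ≈ 24.061
Max retention: S = 1000/(30100/1251) − 10 = 9500/301 in (≈ 31.561 in)
Initial abstraction Ia = S/5 = (9500/301)/5 = 1900/301 ≈ 6.312 in

S = 9500/301 in ≈ 31.561 in; Ia = 1900/301 in ≈ 6.312 in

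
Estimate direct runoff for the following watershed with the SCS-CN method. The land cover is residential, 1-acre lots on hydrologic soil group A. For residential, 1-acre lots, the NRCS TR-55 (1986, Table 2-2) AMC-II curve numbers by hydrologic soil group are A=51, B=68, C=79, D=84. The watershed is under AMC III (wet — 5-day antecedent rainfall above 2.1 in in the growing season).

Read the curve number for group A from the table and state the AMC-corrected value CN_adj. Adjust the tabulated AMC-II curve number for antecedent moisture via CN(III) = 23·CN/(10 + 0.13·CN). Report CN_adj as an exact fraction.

NRCS table: residential, 1-acre lots, soil group A → CN(II) = 51
Wet (AMC III): CN(III) = 23·51/(10 + 0.13·51) = 1173/(1663/100) = 117300/1663 ≈ 70.535

CN_adj = 117300/1663 ≈ 70.535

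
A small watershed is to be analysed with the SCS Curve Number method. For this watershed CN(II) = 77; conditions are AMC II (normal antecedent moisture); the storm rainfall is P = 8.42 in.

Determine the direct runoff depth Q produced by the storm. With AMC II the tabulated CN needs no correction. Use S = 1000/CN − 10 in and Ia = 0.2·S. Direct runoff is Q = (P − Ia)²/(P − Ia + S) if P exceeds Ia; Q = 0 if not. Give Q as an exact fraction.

Q = 907033689/160225450 in ≈ 5.661 in

Average conditions: CN = 77 (no AMC adjustment).
S = 1000/77 − 10 = 230/77 in ≈ 2.987 in
Ia = 0.2·(230/77) = 46/77 in ≈ 0.597 in
Excess rainfall: 8.420 − 0.597 = 7.823 in; P > Ia so Q > 0
Q = (30117/3850)²/((30117/3850) + 230/77) = (907033689/14822500)/(41617/3850) = 907033689/160225450 in ≈ 5.661 in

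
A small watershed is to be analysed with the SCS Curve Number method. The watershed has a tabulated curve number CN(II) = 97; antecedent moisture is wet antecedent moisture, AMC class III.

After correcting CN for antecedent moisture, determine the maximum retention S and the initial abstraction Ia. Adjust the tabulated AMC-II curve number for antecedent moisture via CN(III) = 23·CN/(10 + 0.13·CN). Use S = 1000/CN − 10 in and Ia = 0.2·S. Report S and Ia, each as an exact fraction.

S = 300/2231 in ≈ 0.134 in; Ia = 60/2231 in ≈ 0.027 in

Adjust CN=97 to AMC III: 23·97/(10 + 0.13·97) → 2231 ÷ (2261/100) = 223100/2261 ≈ 98.673
Retention S: 1000/CN − 10 with CN=98.673 → S = 300/2231 ≈ 0.134 in
Ia = 0.2S: 0.2·0.134 = 0.027 in (exactly 60/2231)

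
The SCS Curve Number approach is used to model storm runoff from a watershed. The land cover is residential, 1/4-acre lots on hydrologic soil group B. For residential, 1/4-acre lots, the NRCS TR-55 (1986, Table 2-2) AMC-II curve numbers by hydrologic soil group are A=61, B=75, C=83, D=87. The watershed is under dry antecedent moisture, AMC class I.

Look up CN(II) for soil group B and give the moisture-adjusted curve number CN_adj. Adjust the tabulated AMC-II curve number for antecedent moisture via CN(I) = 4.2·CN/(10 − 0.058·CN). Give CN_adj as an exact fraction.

CN_adj = 6300/113 ≈ 55.752

NRCS table: residential, 1/4-acre lots, soil group B → CN(II) = 75
Dry (AMC I): CN(I) = 4.2·75/(10 − 0.058·75) = 315/(113/20) = 6300/113 ≈ 55.752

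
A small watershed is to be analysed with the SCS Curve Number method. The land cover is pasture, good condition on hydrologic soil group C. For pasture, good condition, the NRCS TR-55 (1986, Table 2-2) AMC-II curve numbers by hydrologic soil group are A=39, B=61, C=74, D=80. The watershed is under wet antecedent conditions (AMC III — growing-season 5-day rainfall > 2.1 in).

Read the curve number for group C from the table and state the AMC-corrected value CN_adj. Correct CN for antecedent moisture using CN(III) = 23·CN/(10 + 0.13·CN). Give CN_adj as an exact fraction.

NRCS table: pasture, good condition, soil group C → CN(II) = 74
CN(III) from CN(II)=74: (23·74)/(10 + 0.13·74) = 85100/981 ≈ 86.748

CN_adj = 85100/981 ≈ 86.748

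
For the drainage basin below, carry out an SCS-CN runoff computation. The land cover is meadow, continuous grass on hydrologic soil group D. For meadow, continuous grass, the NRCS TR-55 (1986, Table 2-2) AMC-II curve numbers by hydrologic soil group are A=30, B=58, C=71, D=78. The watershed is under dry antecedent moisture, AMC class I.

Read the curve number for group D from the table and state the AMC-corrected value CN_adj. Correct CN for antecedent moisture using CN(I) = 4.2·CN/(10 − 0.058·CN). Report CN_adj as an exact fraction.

NRCS table: meadow, continuous grass, soil group D → CN(II) = 78
Dry (AMC I): CN(I) = 4.2·78/(10 − 0.058·78) = (1638/5)/(1369/250) = 81900/1369 ≈ 59.825

CN_adj = 81900/1369 ≈ 59.825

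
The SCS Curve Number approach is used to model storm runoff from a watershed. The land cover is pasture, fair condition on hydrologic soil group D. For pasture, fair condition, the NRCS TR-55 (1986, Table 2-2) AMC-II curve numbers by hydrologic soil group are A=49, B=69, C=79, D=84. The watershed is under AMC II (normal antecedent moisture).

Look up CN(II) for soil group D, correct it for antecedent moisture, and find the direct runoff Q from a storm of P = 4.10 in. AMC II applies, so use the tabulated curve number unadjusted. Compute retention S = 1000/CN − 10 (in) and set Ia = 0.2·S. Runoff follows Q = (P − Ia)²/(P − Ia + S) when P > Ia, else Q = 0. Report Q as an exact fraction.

NRCS table: pasture, fair condition, soil group D → CN(II) = 84
CN(II) = 84; AMC II needs no correction.
Retention S: 1000/CN − 10 with CN=84.000 → S = 40/21 ≈ 1.905 in
Initial abstraction Ia = S/5 = (40/21)/5 = 8/21 ≈ 0.381 in
Since P=4.100 > Ia=0.381: effective rainfall P−Ia = 781/210 in
Q: (781/210)² ÷ (1181/210) = 609961/248010 in (≈ 2.459 in)

Q = 609961/248010 in ≈ 2.459 in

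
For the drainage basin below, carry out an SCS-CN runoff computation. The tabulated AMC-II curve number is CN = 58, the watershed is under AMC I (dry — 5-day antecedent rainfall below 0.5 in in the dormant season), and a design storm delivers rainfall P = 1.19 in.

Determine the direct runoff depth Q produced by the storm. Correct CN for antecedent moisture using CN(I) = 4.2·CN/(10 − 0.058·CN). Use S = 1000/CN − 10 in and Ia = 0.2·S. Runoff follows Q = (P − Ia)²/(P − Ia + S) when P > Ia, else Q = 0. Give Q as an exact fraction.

CN(I) from CN(II)=58: (4.2·58)/(10 − 0.058·58) = 2900/79 ≈ 36.709
S = 1000/(2900/79) − 10 = 500/29 in ≈ 17.241 in
Ia = 0.2S: 0.2·17.241 = 3.448 in (exactly 100/29)
P = 1.190 ≤ Ia = 3.448 in: entire storm abstracted, Q = 0.

Q = 0 in ≈ 0.000 in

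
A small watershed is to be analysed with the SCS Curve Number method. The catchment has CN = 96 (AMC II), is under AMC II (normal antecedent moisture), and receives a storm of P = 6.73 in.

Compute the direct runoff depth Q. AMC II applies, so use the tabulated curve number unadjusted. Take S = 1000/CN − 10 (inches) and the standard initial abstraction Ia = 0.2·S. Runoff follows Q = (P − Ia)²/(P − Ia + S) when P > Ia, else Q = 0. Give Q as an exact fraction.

Q = 994009/158925 in ≈ 6.255 in

CN(II) = 96; AMC II needs no correction.
S = 1000/96 − 10 = 5/12 in ≈ 0.417 in
Ia = 0.2·(5/12) = 1/12 in ≈ 0.083 in
Excess rainfall: 6.730 − 0.083 = 6.647 in; P > Ia so Q > 0
Runoff Q = (P−Ia)²/(P−Ia+S) = (6.647)²/(6.647+0.417) = 994009/158925 ≈ 6.255 in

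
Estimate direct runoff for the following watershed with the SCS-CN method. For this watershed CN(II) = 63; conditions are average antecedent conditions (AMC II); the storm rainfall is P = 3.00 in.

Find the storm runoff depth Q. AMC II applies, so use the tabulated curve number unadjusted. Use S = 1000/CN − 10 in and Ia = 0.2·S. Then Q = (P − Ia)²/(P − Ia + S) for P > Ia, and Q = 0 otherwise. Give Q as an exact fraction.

Q = 2645/6111 in ≈ 0.433 in

AMC II — tabulated CN = 63 applies directly.
Max retention: S = 1000/63 − 10 = 370/63 in (≈ 5.873 in)
Ia = 0.2·(370/63) = 74/63 in ≈ 1.175 in
Excess rainfall: 3.000 − 1.175 = 1.825 in; P > Ia so Q > 0
Q = (115/63)²/((115/63) + 370/63) = (13225/3969)/(485/63) = 2645/6111 in ≈ 0.433 in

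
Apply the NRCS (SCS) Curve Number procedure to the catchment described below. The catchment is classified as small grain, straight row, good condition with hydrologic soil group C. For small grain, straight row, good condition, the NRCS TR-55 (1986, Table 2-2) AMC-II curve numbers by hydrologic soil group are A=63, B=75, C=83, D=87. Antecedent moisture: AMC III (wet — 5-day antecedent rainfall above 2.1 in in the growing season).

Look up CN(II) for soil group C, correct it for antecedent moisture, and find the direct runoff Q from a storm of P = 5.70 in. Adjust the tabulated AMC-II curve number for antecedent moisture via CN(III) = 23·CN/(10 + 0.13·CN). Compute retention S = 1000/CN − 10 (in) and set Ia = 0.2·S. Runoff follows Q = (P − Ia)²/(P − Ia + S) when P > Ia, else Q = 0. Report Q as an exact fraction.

NRCS table: small grain, straight row, good condition, soil group C → CN(II) = 83
Wet (AMC III): CN(III) = 23·83/(10 + 0.13·83) = 1909/(2079/100) = 190900/2079 ≈ 91.823
Retention S: 1000/CN − 10 with CN=91.823 → S = 1700/1909 ≈ 0.891 in
Ia = 0.2·(1700/1909) = 340/1909 in ≈ 0.178 in
Since P=5.700 > Ia=0.178: effective rainfall P−Ia = 105413/19090 in
Q = (105413/19090)²/((105413/19090) + 1700/1909) = (11111900569/364428100)/(122413/19090) = 11111900569/2336864170 in ≈ 4.755 in

Q = 11111900569/2336864170 in ≈ 4.755 in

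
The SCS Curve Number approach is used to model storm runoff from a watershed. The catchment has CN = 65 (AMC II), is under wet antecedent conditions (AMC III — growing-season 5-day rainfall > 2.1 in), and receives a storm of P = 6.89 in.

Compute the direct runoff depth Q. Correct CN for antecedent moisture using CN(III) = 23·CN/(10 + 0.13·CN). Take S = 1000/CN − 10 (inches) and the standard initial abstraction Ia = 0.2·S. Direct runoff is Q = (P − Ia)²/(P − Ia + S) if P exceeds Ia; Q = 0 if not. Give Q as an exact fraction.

Wet (AMC III): CN(III) = 23·65/(10 + 0.13·65) = 1495/(369/20) = 29900/369 ≈ 81.030
S = 1000/(29900/369) − 10 = 700/299 in ≈ 2.341 in
Ia = 0.2S: 0.2·2.341 = 0.468 in (exactly 140/299)
Since P=6.890 > Ia=0.468: effective rainfall P−Ia = 192011/29900 in
Runoff Q = (P−Ia)²/(P−Ia+S) = (6.422)²/(6.422+2.341) = 36868224121/7834128900 ≈ 4.706 in

Q = 36868224121/7834128900 in ≈ 4.706 in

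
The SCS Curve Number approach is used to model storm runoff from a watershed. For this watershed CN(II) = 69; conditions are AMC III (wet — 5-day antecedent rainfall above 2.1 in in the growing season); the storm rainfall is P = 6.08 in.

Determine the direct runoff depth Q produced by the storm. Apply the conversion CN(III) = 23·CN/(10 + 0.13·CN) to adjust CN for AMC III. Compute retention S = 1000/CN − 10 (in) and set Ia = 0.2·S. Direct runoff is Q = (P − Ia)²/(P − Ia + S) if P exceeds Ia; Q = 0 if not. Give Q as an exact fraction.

Wet (AMC III): CN(III) = 23·69/(10 + 0.13·69) = 1587/(1897/100) = 158700/1897 ≈ 83.658
Max retention: S = 1000/(158700/1897) − 10 = 3100/1587 in (≈ 1.953 in)
Initial abstraction Ia = S/5 = (3100/1587)/5 = 620/1587 ≈ 0.391 in
P − Ia = 6.080 − 0.391 = 225724/39675 ≈ 5.689 in (> 0, runoff occurs)
Q: (225724/39675)² ÷ (303224/39675) = 6368915522/1503801525 in (≈ 4.235 in)

Q = 6368915522/1503801525 in ≈ 4.235 in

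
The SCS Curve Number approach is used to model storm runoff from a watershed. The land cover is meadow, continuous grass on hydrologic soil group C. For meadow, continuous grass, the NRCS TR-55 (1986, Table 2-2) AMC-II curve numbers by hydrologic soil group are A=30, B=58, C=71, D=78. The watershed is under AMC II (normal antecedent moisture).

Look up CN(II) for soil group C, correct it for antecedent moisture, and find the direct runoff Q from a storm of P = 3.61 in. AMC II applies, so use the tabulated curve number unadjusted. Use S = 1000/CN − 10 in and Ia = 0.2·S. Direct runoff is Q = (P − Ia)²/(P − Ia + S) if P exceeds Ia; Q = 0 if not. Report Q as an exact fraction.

Q = 393268561/346700100 in ≈ 1.134 in

NRCS table: meadow, continuous grass, soil group C → CN(II) = 71
AMC II — tabulated CN = 71 applies directly.
S = 1000/71 − 10 = 290/71 in ≈ 4.085 in
Initial abstraction Ia = S/5 = (290/71)/5 = 58/71 ≈ 0.817 in
Excess rainfall: 3.610 − 0.817 = 2.793 in; P > Ia so Q > 0
Q = (19831/7100)²/((19831/7100) + 290/71) = (393268561/50410000)/(48831/7100) = 393268561/346700100 in ≈ 1.134 in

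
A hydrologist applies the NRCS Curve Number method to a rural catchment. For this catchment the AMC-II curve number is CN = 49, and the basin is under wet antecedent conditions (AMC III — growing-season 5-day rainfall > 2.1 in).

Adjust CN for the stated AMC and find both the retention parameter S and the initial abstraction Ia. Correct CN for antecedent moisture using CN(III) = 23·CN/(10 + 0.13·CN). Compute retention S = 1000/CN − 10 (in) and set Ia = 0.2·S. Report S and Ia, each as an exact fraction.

S = 5100/1127 in ≈ 4.525 in; Ia = 1020/1127 in ≈ 0.905 in

Adjust CN=49 to AMC III: 23·49/(10 + 0.13·49) → 1127 ÷ (1637/100) = 112700/1637 ≈ 68.845
Max retention: S = 1000/(112700/1637) − 10 = 5100/1127 in (≈ 4.525 in)
Ia = 0.2·(5100/1127) = 1020/1127 in ≈ 0.905 in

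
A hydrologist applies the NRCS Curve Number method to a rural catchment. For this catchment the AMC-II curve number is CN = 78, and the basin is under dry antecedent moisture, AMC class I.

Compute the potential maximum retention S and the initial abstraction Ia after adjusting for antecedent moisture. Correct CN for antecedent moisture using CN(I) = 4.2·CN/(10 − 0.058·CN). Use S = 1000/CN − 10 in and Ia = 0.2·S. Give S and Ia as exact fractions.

S = 5500/819 in ≈ 6.716 in; Ia = 1100/819 in ≈ 1.343 in

CN(I) from CN(II)=78: (4.2·78)/(10 − 0.058·78) = 81900/1369 ≈ 59.825
Retention S: 1000/CN − 10 with CN=59.825 → S = 5500/819 ≈ 6.716 in
Ia = 0.2S: 0.2·6.716 = 1.343 in (exactly 1100/819)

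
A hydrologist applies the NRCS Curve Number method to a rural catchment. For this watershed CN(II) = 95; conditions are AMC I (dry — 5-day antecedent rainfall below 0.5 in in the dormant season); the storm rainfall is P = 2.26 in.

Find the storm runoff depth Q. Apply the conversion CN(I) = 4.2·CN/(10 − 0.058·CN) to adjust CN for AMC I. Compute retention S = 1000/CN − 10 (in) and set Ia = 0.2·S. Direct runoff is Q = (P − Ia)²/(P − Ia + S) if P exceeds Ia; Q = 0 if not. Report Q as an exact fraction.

Adjust CN=95 to AMC I: 4.2·95/(10 − 0.058·95) → 399 ÷ (449/100) = 39900/449 ≈ 88.864
Max retention: S = 1000/(39900/449) − 10 = 500/399 in (≈ 1.253 in)
Ia = 0.2S: 0.2·1.253 = 0.251 in (exactly 100/399)
P − Ia = 2.260 − 0.251 = 40087/19950 ≈ 2.009 in (> 0, runoff occurs)
Runoff Q = (P−Ia)²/(P−Ia+S) = (2.009)²/(2.009+1.253) = 1606967569/1298485650 ≈ 1.238 in

Q = 1606967569/1298485650 in ≈ 1.238 in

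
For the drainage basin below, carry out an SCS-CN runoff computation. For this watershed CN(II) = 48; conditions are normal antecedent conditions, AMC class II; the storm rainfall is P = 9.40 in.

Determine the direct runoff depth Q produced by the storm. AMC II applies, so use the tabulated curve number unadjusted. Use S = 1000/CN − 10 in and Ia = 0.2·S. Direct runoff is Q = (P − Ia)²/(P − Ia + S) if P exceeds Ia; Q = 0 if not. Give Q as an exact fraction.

CN(II) = 48; AMC II needs no correction.
S = 1000/48 − 10 = 65/6 in ≈ 10.833 in
Ia = 0.2·(65/6) = 13/6 in ≈ 2.167 in
Since P=9.400 > Ia=2.167: effective rainfall P−Ia = 217/30 in
Runoff Q = (P−Ia)²/(P−Ia+S) = (7.233)²/(7.233+10.833) = 47089/16260 ≈ 2.896 in

Q = 47089/16260 in ≈ 2.896 in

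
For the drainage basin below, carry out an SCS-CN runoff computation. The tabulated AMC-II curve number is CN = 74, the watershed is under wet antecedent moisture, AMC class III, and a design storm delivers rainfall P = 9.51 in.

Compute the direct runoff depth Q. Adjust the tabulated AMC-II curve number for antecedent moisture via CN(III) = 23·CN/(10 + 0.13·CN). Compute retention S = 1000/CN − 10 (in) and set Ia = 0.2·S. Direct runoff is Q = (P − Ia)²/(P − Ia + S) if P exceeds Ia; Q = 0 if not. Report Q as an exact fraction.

Wet (AMC III): CN(III) = 23·74/(10 + 0.13·74) = 1702/(981/50) = 85100/981 ≈ 86.748
Retention S: 1000/CN − 10 with CN=86.748 → S = 1300/851 ≈ 1.528 in
Ia = 0.2·(1300/851) = 260/851 in ≈ 0.306 in
Since P=9.510 > Ia=0.306: effective rainfall P−Ia = 783301/85100 in
Runoff Q = (P−Ia)²/(P−Ia+S) = (9.204)²/(9.204+1.528) = 613560456601/77721915100 ≈ 7.894 in

Q = 613560456601/77721915100 in ≈ 7.894 in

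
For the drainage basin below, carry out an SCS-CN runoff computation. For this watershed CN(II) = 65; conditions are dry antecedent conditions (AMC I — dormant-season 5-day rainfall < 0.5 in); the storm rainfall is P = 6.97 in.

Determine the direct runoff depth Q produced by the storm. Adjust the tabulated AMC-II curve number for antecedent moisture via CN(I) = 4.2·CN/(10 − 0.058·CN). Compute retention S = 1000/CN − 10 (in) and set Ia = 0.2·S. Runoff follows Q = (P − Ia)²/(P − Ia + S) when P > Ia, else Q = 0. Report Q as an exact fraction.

Q = 295255489/262013700 in ≈ 1.127 in

Adjust CN=65 to AMC I: 4.2·65/(10 − 0.058·65) → 273 ÷ (623/100) = 3900/89 ≈ 43.820
S = 1000/(3900/89) − 10 = 500/39 in ≈ 12.821 in
Ia = 0.2S: 0.2·12.821 = 2.564 in (exactly 100/39)
Since P=6.970 > Ia=2.564: effective rainfall P−Ia = 17183/3900 in
Q = (17183/3900)²/((17183/3900) + 500/39) = (295255489/15210000)/(67183/3900) = 295255489/262013700 in ≈ 1.127 in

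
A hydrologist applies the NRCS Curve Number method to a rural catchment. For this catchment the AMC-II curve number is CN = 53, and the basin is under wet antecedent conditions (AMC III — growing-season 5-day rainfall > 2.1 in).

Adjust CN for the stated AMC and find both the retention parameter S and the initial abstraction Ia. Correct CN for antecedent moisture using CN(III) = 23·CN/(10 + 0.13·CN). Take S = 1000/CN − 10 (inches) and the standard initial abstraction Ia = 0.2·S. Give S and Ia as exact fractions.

Adjust CN=53 to AMC III: 23·53/(10 + 0.13·53) → 1219 ÷ (1689/100) = 121900/1689 ≈ 72.173
Retention S: 1000/CN − 10 with CN=72.173 → S = 4700/1219 ≈ 3.856 in
Ia = 0.2S: 0.2·3.856 = 0.771 in (exactly 940/1219)

S = 4700/1219 in ≈ 3.856 in; Ia = 940/1219 in ≈ 0.771 in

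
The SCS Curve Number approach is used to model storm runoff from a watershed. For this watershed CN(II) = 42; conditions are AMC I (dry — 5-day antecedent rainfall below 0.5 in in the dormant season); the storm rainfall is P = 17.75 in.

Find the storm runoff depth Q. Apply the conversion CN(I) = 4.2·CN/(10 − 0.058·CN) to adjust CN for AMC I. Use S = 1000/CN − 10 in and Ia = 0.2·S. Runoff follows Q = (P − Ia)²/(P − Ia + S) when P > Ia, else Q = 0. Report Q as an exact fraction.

CN(I) from CN(II)=42: (4.2·42)/(10 − 0.058·42) = 44100/1891 ≈ 23.321
Retention S: 1000/CN − 10 with CN=23.321 → S = 14500/441 ≈ 32.880 in
Ia = 0.2·(14500/441) = 2900/441 in ≈ 6.576 in
Since P=17.750 > Ia=6.576: effective rainfall P−Ia = 19711/1764 in
Runoff Q = (P−Ia)²/(P−Ia+S) = (11.174)²/(11.174+32.880) = 388523521/137082204 ≈ 2.834 in

Q = 388523521/137082204 in ≈ 2.834 in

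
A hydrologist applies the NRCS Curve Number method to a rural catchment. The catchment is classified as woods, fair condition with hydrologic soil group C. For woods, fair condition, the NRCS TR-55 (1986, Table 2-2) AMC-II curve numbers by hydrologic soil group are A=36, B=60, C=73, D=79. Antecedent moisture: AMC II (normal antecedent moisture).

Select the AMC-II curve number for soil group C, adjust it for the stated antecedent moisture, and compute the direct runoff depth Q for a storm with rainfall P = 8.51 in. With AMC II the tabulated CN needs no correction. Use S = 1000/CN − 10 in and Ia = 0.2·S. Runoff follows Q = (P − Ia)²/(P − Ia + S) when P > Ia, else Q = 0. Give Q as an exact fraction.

NRCS table: woods, fair condition, soil group C → CN(II) = 73
AMC II — tabulated CN = 73 applies directly.
S = 1000/73 − 10 = 270/73 in ≈ 3.699 in
Initial abstraction Ia = S/5 = (270/73)/5 = 54/73 ≈ 0.740 in
Excess rainfall: 8.510 − 0.740 = 7.770 in; P > Ia so Q > 0
Q = (56723/7300)²/((56723/7300) + 270/73) = (3217498729/53290000)/(83723/7300) = 3217498729/611177900 in ≈ 5.264 in

Q = 3217498729/611177900 in ≈ 5.264 in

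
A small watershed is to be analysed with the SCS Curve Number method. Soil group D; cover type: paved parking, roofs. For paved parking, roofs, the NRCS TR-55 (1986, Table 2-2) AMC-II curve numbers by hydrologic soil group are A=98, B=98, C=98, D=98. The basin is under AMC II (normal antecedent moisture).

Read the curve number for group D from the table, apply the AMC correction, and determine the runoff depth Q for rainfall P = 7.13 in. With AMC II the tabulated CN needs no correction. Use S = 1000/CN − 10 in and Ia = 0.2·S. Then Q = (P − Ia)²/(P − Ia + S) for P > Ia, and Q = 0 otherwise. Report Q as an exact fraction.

NRCS table: paved parking, roofs, soil group D → CN(II) = 98
CN(II) = 98; AMC II needs no correction.
Max retention: S = 1000/98 − 10 = 10/49 in (≈ 0.204 in)
Ia = 0.2S: 0.2·0.204 = 0.041 in (exactly 2/49)
Since P=7.130 > Ia=0.041: effective rainfall P−Ia = 34737/4900 in
Runoff Q = (P−Ia)²/(P−Ia+S) = (7.089)²/(7.089+0.204) = 1206659169/175111300 ≈ 6.891 in

Q = 1206659169/175111300 in ≈ 6.891 in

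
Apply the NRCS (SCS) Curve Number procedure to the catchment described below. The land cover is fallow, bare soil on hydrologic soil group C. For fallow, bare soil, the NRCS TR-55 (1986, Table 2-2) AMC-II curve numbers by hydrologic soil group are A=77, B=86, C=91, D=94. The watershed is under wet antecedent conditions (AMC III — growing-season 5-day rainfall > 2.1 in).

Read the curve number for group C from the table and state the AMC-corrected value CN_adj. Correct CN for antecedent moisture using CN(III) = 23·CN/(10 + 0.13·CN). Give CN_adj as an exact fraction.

CN_adj = 209300/2183 ≈ 95.877

NRCS table: fallow, bare soil, soil group C → CN(II) = 91
Adjust CN=91 to AMC III: 23·91/(10 + 0.13·91) → 2093 ÷ (2183/100) = 209300/2183 ≈ 95.877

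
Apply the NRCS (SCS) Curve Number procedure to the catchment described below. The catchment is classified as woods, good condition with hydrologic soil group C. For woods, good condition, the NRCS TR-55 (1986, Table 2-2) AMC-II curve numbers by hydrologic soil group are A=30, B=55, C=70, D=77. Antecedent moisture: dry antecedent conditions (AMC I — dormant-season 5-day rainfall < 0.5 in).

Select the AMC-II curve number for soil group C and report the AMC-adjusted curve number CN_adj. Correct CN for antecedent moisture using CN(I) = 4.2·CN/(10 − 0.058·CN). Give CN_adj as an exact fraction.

NRCS table: woods, good condition, soil group C → CN(II) = 70
CN(I) from CN(II)=70: (4.2·70)/(10 − 0.058·70) = 4900/99 ≈ 49.495

CN_adj = 4900/99 ≈ 49.495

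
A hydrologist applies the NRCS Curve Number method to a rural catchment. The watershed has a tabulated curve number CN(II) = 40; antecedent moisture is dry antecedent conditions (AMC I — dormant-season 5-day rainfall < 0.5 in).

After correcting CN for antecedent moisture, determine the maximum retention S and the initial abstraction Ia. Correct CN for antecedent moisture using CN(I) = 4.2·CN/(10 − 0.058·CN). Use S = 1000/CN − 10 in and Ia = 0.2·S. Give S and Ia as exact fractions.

Adjust CN=40 to AMC I: 4.2·40/(10 − 0.058·40) → 168 ÷ (192/25) = 175/8 ≈ 21.875
Max retention: S = 1000/(175/8) − 10 = 250/7 in (≈ 35.714 in)
Initial abstraction Ia = S/5 = (250/7)/5 = 50/7 ≈ 7.143 in

S = 250/7 in ≈ 35.714 in; Ia = 50/7 in ≈ 7.143 in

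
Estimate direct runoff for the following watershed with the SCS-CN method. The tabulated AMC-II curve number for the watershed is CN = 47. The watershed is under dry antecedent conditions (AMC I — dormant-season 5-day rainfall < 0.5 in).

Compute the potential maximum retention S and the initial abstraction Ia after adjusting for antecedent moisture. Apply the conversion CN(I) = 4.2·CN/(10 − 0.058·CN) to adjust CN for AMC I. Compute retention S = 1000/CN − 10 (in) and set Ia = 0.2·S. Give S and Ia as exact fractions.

S = 26500/987 in ≈ 26.849 in; Ia = 5300/987 in ≈ 5.370 in

Dry (AMC I): CN(I) = 4.2·47/(10 − 0.058·47) = (987/5)/(3637/500) = 98700/3637 ≈ 27.138
Retention S: 1000/CN − 10 with CN=27.138 → S = 26500/987 ≈ 26.849 in
Ia = 0.2S: 0.2·26.849 = 5.370 in (exactly 5300/987)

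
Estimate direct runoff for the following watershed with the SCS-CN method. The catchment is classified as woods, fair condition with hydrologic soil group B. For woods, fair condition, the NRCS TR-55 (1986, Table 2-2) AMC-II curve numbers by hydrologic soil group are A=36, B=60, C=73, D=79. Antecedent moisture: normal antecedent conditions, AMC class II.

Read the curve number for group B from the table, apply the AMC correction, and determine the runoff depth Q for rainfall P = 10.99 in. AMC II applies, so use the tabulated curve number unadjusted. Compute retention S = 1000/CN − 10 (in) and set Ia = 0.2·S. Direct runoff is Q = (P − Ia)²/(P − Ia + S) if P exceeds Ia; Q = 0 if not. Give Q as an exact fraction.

Q = 8392609/1469100 in ≈ 5.713 in

NRCS table: woods, fair condition, soil group B → CN(II) = 60
Average conditions: CN = 60 (no AMC adjustment).
S = 1000/60 − 10 = 20/3 in ≈ 6.667 in
Ia = 0.2·(20/3) = 4/3 in ≈ 1.333 in
Excess rainfall: 10.990 − 1.333 = 9.657 in; P > Ia so Q > 0
Q = (2897/300)²/((2897/300) + 20/3) = (8392609/90000)/(4897/300) = 8392609/1469100 in ≈ 5.713 in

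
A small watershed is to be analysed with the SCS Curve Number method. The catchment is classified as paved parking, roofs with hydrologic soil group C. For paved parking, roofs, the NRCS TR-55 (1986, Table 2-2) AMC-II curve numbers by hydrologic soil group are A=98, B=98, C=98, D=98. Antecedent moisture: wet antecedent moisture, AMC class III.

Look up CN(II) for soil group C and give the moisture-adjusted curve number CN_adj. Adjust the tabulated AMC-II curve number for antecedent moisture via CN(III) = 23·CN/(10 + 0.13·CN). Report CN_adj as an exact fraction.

NRCS table: paved parking, roofs, soil group C → CN(II) = 98
Adjust CN=98 to AMC III: 23·98/(10 + 0.13·98) → 2254 ÷ (1137/50) = 112700/1137 ≈ 99.120

CN_adj = 112700/1137 ≈ 99.120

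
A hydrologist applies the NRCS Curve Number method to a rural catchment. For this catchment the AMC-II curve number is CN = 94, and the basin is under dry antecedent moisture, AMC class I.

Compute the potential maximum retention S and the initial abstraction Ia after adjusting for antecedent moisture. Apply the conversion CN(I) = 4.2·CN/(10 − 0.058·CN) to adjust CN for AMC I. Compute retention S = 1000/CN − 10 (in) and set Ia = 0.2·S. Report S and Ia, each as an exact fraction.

S = 500/329 in ≈ 1.520 in; Ia = 100/329 in ≈ 0.304 in

Adjust CN=94 to AMC I: 4.2·94/(10 − 0.058·94) → (1974/5) ÷ (1137/250) = 32900/379 ≈ 86.807
Max retention: S = 1000/(32900/379) − 10 = 500/329 in (≈ 1.520 in)
Initial abstraction Ia = S/5 = (500/329)/5 = 100/329 ≈ 0.304 in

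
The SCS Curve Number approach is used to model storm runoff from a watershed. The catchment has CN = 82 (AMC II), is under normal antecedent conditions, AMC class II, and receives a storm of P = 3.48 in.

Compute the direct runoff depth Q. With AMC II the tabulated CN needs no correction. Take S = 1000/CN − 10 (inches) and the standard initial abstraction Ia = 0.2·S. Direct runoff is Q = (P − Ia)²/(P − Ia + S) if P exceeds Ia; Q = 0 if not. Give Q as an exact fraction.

Q = 3238563/1833725 in ≈ 1.766 in

CN(II) = 82; AMC II needs no correction.
Retention S: 1000/CN − 10 with CN=82.000 → S = 90/41 ≈ 2.195 in
Ia = 0.2·(90/41) = 18/41 in ≈ 0.439 in
P − Ia = 3.480 − 0.439 = 3117/1025 ≈ 3.041 in (> 0, runoff occurs)
Q: (3117/1025)² ÷ (5367/1025) = 3238563/1833725 in (≈ 1.766 in)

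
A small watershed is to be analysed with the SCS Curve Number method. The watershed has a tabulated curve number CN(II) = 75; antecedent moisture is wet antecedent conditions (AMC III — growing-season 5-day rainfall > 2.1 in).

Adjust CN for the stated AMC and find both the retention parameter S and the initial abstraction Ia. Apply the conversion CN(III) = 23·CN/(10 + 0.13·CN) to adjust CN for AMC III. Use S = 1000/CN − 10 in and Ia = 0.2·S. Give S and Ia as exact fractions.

Wet (AMC III): CN(III) = 23·75/(10 + 0.13·75) = 1725/(79/4) = 6900/79 ≈ 87.342
Retention S: 1000/CN − 10 with CN=87.342 → S = 100/69 ≈ 1.449 in
Ia = 0.2·(100/69) = 20/69 in ≈ 0.290 in

S = 100/69 in ≈ 1.449 in; Ia = 20/69 in ≈ 0.290 in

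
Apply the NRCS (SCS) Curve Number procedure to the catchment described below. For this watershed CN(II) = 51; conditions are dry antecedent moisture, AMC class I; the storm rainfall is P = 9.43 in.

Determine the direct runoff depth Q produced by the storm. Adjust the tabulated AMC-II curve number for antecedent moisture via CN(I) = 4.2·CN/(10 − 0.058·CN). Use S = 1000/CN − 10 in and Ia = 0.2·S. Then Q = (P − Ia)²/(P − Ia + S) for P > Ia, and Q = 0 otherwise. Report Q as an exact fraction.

Dry (AMC I): CN(I) = 4.2·51/(10 − 0.058·51) = (1071/5)/(3521/500) = 15300/503 ≈ 30.417
Retention S: 1000/CN − 10 with CN=30.417 → S = 3500/153 ≈ 22.876 in
Ia = 0.2S: 0.2·22.876 = 4.575 in (exactly 700/153)
Excess rainfall: 9.430 − 4.575 = 4.855 in; P > Ia so Q > 0
Q = (74279/15300)²/((74279/15300) + 3500/153) = (5517369841/234090000)/(424279/15300) = 5517369841/6491468700 in ≈ 0.850 in

Q = 5517369841/6491468700 in ≈ 0.850 in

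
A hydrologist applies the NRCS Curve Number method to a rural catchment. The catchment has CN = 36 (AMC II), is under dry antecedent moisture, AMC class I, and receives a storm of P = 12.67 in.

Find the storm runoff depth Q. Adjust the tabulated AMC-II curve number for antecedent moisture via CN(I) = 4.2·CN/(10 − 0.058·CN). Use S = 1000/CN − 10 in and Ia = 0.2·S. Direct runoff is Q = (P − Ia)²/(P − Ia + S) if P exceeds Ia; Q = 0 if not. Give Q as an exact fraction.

CN(I) from CN(II)=36: (4.2·36)/(10 − 0.058·36) = 18900/989 ≈ 19.110
S = 1000/(18900/989) − 10 = 8000/189 in ≈ 42.328 in
Ia = 0.2·(8000/189) = 1600/189 in ≈ 8.466 in
P − Ia = 12.670 − 8.466 = 79463/18900 ≈ 4.204 in (> 0, runoff occurs)
Q: (79463/18900)² ÷ (879463/18900) = 6314368369/16621850700 in (≈ 0.380 in)

Q = 6314368369/16621850700 in ≈ 0.380 in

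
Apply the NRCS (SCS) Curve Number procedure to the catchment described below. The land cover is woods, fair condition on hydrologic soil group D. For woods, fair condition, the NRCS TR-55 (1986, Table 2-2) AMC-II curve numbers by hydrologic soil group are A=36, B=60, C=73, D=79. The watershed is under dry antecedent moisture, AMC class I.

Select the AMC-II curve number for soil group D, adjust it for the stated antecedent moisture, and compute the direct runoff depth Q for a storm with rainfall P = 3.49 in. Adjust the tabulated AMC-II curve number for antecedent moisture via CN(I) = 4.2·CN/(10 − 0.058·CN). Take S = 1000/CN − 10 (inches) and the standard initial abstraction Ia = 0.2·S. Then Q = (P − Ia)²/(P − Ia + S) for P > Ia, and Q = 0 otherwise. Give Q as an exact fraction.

NRCS table: woods, fair condition, soil group D → CN(II) = 79
Adjust CN=79 to AMC I: 4.2·79/(10 − 0.058·79) → (1659/5) ÷ (2709/500) = 7900/129 ≈ 61.240
S = 1000/(7900/129) − 10 = 500/79 in ≈ 6.329 in
Initial abstraction Ia = S/5 = (500/79)/5 = 100/79 ≈ 1.266 in
Excess rainfall: 3.490 − 1.266 = 2.224 in; P > Ia so Q > 0
Q = (17571/7900)²/((17571/7900) + 500/79) = (308740041/62410000)/(67571/7900) = 308740041/533810900 in ≈ 0.578 in

Q = 308740041/533810900 in ≈ 0.578 in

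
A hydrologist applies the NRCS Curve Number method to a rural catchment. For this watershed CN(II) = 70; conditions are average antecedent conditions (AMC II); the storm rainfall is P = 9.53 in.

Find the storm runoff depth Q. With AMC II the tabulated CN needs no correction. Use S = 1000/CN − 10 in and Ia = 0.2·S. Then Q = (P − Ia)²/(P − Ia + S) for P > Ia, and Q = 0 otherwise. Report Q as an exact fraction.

Average conditions: CN = 70 (no AMC adjustment).
Retention S: 1000/CN − 10 with CN=70.000 → S = 30/7 ≈ 4.286 in
Ia = 0.2S: 0.2·4.286 = 0.857 in (exactly 6/7)
P − Ia = 9.530 − 0.857 = 6071/700 ≈ 8.673 in (> 0, runoff occurs)
Q: (6071/700)² ÷ (9071/700) = 36857041/6349700 in (≈ 5.805 in)

Q = 36857041/6349700 in ≈ 5.805 in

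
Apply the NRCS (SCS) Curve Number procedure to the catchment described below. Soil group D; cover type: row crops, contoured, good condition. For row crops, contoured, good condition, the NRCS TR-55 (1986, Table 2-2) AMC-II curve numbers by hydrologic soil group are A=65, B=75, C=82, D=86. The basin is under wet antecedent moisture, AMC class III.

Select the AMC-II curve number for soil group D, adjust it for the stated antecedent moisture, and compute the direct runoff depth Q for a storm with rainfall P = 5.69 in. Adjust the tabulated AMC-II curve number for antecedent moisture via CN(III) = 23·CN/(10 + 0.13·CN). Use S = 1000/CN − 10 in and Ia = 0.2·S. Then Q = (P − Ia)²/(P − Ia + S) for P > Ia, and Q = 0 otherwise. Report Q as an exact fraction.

Q = 301116685081/61193484900 in ≈ 4.921 in

NRCS table: row crops, contoured, good condition, soil group D → CN(II) = 86
Adjust CN=86 to AMC III: 23·86/(10 + 0.13·86) → 1978 ÷ (1059/50) = 98900/1059 ≈ 93.390
Max retention: S = 1000/(98900/1059) − 10 = 700/989 in (≈ 0.708 in)
Ia = 0.2·(700/989) = 140/989 in ≈ 0.142 in
Since P=5.690 > Ia=0.142: effective rainfall P−Ia = 548741/98900 in
Runoff Q = (P−Ia)²/(P−Ia+S) = (5.548)²/(5.548+0.708) = 301116685081/61193484900 ≈ 4.921 in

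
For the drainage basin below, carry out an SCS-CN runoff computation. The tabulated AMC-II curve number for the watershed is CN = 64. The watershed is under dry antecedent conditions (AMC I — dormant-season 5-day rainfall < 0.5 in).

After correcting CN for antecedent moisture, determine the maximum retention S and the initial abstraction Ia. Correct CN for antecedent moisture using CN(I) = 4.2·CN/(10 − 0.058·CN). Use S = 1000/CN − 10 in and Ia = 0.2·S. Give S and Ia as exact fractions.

CN(I) from CN(II)=64: (4.2·64)/(10 − 0.058·64) = 5600/131 ≈ 42.748
S = 1000/(5600/131) − 10 = 375/28 in ≈ 13.393 in
Initial abstraction Ia = S/5 = (375/28)/5 = 75/28 ≈ 2.679 in

S = 375/28 in ≈ 13.393 in; Ia = 75/28 in ≈ 2.679 in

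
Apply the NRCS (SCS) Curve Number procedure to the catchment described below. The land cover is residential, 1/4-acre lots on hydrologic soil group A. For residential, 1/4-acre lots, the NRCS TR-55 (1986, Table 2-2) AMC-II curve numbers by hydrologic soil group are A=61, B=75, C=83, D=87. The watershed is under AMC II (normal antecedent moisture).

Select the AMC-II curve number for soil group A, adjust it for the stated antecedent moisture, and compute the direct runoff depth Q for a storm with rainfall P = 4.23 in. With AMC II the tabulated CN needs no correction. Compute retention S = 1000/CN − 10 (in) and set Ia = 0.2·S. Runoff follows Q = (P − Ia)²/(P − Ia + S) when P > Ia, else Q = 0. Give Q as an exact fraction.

Q = 108036003/115906100 in ≈ 0.932 in

NRCS table: residential, 1/4-acre lots, soil group A → CN(II) = 61
AMC II — tabulated CN = 61 applies directly.
Max retention: S = 1000/61 − 10 = 390/61 in (≈ 6.393 in)
Ia = 0.2·(390/61) = 78/61 in ≈ 1.279 in
Since P=4.230 > Ia=1.279: effective rainfall P−Ia = 18003/6100 in
Q = (18003/6100)²/((18003/6100) + 390/61) = (324108009/37210000)/(57003/6100) = 108036003/115906100 in ≈ 0.932 in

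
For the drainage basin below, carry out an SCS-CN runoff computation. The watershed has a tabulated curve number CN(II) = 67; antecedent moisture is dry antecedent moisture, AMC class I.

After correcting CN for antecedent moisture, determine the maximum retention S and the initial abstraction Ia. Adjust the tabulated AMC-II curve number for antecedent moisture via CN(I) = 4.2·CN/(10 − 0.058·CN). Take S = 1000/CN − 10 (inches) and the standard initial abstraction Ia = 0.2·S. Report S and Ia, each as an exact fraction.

Adjust CN=67 to AMC I: 4.2·67/(10 − 0.058·67) → (1407/5) ÷ (3057/500) = 46900/1019 ≈ 46.026
S = 1000/(46900/1019) − 10 = 5500/469 in ≈ 11.727 in
Ia = 0.2·(5500/469) = 1100/469 in ≈ 2.345 in

S = 5500/469 in ≈ 11.727 in; Ia = 1100/469 in ≈ 2.345 in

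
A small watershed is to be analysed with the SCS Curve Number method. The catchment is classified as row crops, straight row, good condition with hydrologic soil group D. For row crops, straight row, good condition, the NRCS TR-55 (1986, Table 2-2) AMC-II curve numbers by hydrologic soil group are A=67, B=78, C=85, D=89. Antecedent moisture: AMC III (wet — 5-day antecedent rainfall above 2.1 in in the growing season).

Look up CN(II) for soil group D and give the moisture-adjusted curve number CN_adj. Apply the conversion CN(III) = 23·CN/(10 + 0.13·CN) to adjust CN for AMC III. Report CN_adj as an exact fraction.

CN_adj = 204700/2157 ≈ 94.900

NRCS table: row crops, straight row, good condition, soil group D → CN(II) = 89
Adjust CN=89 to AMC III: 23·89/(10 + 0.13·89) → 2047 ÷ (2157/100) = 204700/2157 ≈ 94.900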